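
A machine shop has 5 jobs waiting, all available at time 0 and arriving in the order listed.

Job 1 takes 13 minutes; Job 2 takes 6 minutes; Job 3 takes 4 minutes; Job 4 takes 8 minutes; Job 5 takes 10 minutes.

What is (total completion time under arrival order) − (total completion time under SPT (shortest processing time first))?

26

FIFO (arrival order): Job 1 Job 2 Job 3 Job 4 Job 5.
Job 1: 0→13
Job 2: 13→19
Job 3: 19→23
Job 4: 23→31
Job 5: 31→41
Sum = 13+19+23+31+41 = 127.
SPT (increasing processing time): Job 3 Job 2 Job 4 Job 5 Job 1.
Job 3: 0→4
Job 2: 4→10
Job 4: 10→18
Job 5: 18→28
Job 1: 28→41
Sum = 4+10+18+28+41 = 101.
Difference = 127 − 101 = 26.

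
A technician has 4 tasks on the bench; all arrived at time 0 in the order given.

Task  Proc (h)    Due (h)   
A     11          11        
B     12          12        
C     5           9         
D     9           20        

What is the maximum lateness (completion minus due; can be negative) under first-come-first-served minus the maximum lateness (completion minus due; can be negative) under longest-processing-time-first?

-9

FIFO (arrival order): A B C D.
A: 0→11, due 11, lateness 0
B: 11→23, due 12, lateness 11
C: 23→28, due 9, lateness 19
D: 28→37, due 20, lateness 17
Maximum = 19.
LPT (decreasing processing time): B A D C.
B: 0→12, due 12, lateness 0
A: 12→23, due 11, lateness 12
D: 23→32, due 20, lateness 12
C: 32→37, due 9, lateness 28
Maximum = 28.
Difference = 19 − 28 = -9.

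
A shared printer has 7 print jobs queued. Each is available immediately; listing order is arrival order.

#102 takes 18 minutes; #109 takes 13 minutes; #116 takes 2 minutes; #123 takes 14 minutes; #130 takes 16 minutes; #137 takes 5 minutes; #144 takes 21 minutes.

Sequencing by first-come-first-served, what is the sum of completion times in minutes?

349

FIFO (arrival order): #102 #109 #116 #123 #130 #137 #144.
#102: 0→18
#109: 18→31
#116: 31→33
#123: 33→47
#130: 47→63
#137: 63→68
#144: 68→89
Sum = 18+31+33+47+63+68+89 = 349.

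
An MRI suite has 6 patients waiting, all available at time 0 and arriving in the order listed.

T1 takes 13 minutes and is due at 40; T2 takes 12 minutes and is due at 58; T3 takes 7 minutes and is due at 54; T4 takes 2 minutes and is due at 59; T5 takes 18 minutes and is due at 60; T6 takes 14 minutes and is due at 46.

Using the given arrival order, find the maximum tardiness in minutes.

20

FIFO (arrival order): T1 T2 T3 T4 T5 T6.
T1: 0→13, due 40, tardiness 0
T2: 13→25, due 58, tardiness 0
T3: 25→32, due 54, tardiness 0
T4: 32→34, due 59, tardiness 0
T5: 34→52, due 60, tardiness 0
T6: 52→66, due 46, tardiness 20
Maximum = 20.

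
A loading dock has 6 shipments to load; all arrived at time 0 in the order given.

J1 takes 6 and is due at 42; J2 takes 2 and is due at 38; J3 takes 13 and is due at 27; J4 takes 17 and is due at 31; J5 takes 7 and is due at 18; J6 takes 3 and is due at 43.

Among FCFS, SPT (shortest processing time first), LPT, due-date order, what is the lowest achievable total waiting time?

FIFO (arrival order): J1 J2 J3 J4 J5 J6.
J1: waits 0, runs 0→6
J2: waits 6, runs 6→8
J3: waits 8, runs 8→21
J4: waits 21, runs 21→38
J5: waits 38, runs 38→45
J6: waits 45, runs 45→48
Sum = 0+6+8+21+38+45 = 118.
SPT (increasing processing time): J2 J6 J1 J5 J3 J4.
J2: waits 0, runs 0→2
J6: waits 2, runs 2→5
J1: waits 5, runs 5→11
J5: waits 11, runs 11→18
J3: waits 18, runs 18→31
J4: waits 31, runs 31→48
Sum = 0+2+5+11+18+31 = 67.
LPT (decreasing processing time): J4 J3 J5 J1 J6 J2.
J4: waits 0, runs 0→17
J3: waits 17, runs 17→30
J5: waits 30, runs 30→37
J1: waits 37, runs 37→43
J6: waits 43, runs 43→46
J2: waits 46, runs 46→48
Sum = 0+17+30+37+43+46 = 173.
EDD (increasing due date): J5 J3 J4 J2 J1 J6.
J5: waits 0, runs 0→7
J3: waits 7, runs 7→20
J4: waits 20, runs 20→37
J2: waits 37, runs 37→39
J1: waits 39, runs 39→45
J6: waits 45, runs 45→48
Sum = 0+7+20+37+39+45 = 148.
FIFO 118, SPT 67, LPT 173, EDD 148 → minimum 67.

67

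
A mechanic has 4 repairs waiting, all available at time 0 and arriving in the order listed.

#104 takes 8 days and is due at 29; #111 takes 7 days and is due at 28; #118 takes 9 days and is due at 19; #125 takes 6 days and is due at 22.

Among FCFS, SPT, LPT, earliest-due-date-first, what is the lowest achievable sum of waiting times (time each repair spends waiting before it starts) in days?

FIFO (arrival order): #104 #111 #118 #125.
#104: waits 0, runs 0→8
#111: waits 8, runs 8→15
#118: waits 15, runs 15→24
#125: waits 24, runs 24→30
Sum = 0+8+15+24 = 47.
SPT (increasing processing time): #125 #111 #104 #118.
#125: waits 0, runs 0→6
#111: waits 6, runs 6→13
#104: waits 13, runs 13→21
#118: waits 21, runs 21→30
Sum = 0+6+13+21 = 40.
LPT (decreasing processing time): #118 #104 #111 #125.
#118: waits 0, runs 0→9
#104: waits 9, runs 9→17
#111: waits 17, runs 17→24
#125: waits 24, runs 24→30
Sum = 0+9+17+24 = 50.
EDD (increasing due date): #118 #125 #111 #104.
#118: waits 0, runs 0→9
#125: waits 9, runs 9→15
#111: waits 15, runs 15→22
#104: waits 22, runs 22→30
Sum = 0+9+15+22 = 46.
FIFO 47, SPT 40, LPT 50, EDD 46 → minimum 40.

40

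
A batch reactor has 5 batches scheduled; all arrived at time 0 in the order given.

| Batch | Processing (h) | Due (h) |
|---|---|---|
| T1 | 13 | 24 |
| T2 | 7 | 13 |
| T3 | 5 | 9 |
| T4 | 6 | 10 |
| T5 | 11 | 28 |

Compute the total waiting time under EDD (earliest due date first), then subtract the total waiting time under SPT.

2

EDD (increasing due date): T3 T4 T2 T1 T5.
T3: waits 0, runs 0→5
T4: waits 5, runs 5→11
T2: waits 11, runs 11→18
T1: waits 18, runs 18→31
T5: waits 31, runs 31→42
Sum = 0+5+11+18+31 = 65.
SPT (increasing processing time): T3 T4 T2 T5 T1.
T3: waits 0, runs 0→5
T4: waits 5, runs 5→11
T2: waits 11, runs 11→18
T5: waits 18, runs 18→29
T1: waits 29, runs 29→42
Sum = 0+5+11+18+29 = 63.
Difference = 65 − 63 = 2.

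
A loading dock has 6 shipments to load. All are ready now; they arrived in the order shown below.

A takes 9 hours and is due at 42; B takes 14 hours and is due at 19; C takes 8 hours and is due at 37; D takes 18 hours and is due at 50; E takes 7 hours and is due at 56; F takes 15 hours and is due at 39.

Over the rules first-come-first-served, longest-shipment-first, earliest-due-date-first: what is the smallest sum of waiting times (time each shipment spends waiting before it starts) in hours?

168

FIFO (arrival order): A B C D E F.
A: waits 0, runs 0→9
B: waits 9, runs 9→23
C: waits 23, runs 23→31
D: waits 31, runs 31→49
E: waits 49, runs 49→56
F: waits 56, runs 56→71
Sum = 0+9+23+31+49+56 = 168.
LPT (decreasing processing time): D F B A C E.
D: waits 0, runs 0→18
F: waits 18, runs 18→33
B: waits 33, runs 33→47
A: waits 47, runs 47→56
C: waits 56, runs 56→64
E: waits 64, runs 64→71
Sum = 0+18+33+47+56+64 = 218.
EDD (increasing due date): B C F A D E.
B: waits 0, runs 0→14
C: waits 14, runs 14→22
F: waits 22, runs 22→37
A: waits 37, runs 37→46
D: waits 46, runs 46→64
E: waits 64, runs 64→71
Sum = 0+14+22+37+46+64 = 183.
FIFO 168, LPT 218, EDD 183 → minimum 168.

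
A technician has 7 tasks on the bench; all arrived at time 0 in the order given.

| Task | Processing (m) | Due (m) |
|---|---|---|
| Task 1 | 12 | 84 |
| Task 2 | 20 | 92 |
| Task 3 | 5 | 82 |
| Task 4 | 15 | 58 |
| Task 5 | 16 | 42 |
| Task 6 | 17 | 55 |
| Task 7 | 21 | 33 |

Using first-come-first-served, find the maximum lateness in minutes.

73

FIFO (arrival order): Task 1 Task 2 Task 3 Task 4 Task 5 Task 6 Task 7.
Task 1: 0→12, due 84, lateness -72
Task 2: 12→32, due 92, lateness -60
Task 3: 32→37, due 82, lateness -45
Task 4: 37→52, due 58, lateness -6
Task 5: 52→68, due 42, lateness 26
Task 6: 68→85, due 55, lateness 30
Task 7: 85→106, due 33, lateness 73
Maximum = 73.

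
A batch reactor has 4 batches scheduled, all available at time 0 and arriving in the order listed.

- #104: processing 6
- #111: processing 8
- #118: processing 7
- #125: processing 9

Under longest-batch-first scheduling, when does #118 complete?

24

LPT (decreasing processing time): #125 #111 #118 #104.
#125: 0→9
#111: 9→17
#118: 17→24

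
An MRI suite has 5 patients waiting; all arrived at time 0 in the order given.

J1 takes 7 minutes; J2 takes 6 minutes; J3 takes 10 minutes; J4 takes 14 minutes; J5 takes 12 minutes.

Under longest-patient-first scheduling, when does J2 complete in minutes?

49

LPT (decreasing processing time): J4 J5 J3 J1 J2.
J4: 0→14
J5: 14→26
J3: 26→36
J1: 36→43
J2: 43→49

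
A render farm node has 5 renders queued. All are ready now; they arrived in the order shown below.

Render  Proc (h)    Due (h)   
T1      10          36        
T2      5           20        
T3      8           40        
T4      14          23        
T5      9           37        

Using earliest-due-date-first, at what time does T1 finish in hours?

29

EDD (increasing due date): T2 T4 T1 T5 T3.
T2: 0→5
T4: 5→19
T1: 19→29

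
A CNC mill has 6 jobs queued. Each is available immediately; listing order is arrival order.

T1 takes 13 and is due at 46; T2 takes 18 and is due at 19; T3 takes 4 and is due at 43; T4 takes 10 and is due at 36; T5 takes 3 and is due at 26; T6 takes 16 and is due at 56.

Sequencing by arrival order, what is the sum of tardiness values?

51

FIFO (arrival order): T1 T2 T3 T4 T5 T6.
T1: 0→13, due 46, tardiness 0
T2: 13→31, due 19, tardiness 12
T3: 31→35, due 43, tardiness 0
T4: 35→45, due 36, tardiness 9
T5: 45→48, due 26, tardiness 22
T6: 48→64, due 56, tardiness 8
Sum = 0+12+0+9+22+8 = 51.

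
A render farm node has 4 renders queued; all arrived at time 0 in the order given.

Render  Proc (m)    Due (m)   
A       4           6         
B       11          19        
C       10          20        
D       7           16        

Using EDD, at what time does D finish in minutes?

11

EDD (increasing due date): A D B C.
A: 0→4
D: 4→11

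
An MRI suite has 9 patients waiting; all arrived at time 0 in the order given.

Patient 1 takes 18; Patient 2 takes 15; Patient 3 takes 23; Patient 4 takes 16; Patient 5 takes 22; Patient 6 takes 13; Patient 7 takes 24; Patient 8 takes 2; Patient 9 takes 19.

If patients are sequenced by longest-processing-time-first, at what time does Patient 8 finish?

LPT (decreasing processing time): Patient 7 Patient 3 Patient 5 Patient 9 Patient 1 Patient 4 Patient 2 Patient 6 Patient 8.
Patient 7: 0→24
Patient 3: 24→47
Patient 5: 47→69
Patient 9: 69→88
Patient 1: 88→106
Patient 4: 106→122
Patient 2: 122→137
Patient 6: 137→150
Patient 8: 150→152

152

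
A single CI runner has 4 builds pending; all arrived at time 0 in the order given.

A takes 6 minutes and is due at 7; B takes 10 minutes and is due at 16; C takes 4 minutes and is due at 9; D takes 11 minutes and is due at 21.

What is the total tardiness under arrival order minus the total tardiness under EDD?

6

FIFO (arrival order): A B C D.
A: 0→6, due 7, tardiness 0
B: 6→16, due 16, tardiness 0
C: 16→20, due 9, tardiness 11
D: 20→31, due 21, tardiness 10
Sum = 0+0+11+10 = 21.
EDD (increasing due date): A C B D.
A: 0→6, due 7, tardiness 0
C: 6→10, due 9, tardiness 1
B: 10→20, due 16, tardiness 4
D: 20→31, due 21, tardiness 10
Sum = 0+1+4+10 = 15.
Difference = 21 − 15 = 6.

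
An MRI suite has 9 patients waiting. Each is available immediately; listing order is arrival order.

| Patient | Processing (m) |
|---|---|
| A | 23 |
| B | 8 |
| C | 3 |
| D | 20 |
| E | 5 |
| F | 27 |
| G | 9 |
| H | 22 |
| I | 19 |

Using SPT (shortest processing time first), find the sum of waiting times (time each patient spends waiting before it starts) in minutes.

SPT (increasing processing time): C E B G I D H A F.
C: waits 0, runs 0→3
E: waits 3, runs 3→8
B: waits 8, runs 8→16
G: waits 16, runs 16→25
I: waits 25, runs 25→44
D: waits 44, runs 44→64
H: waits 64, runs 64→86
A: waits 86, runs 86→109
F: waits 109, runs 109→136
Sum = 0+3+8+16+25+44+64+86+109 = 355.

355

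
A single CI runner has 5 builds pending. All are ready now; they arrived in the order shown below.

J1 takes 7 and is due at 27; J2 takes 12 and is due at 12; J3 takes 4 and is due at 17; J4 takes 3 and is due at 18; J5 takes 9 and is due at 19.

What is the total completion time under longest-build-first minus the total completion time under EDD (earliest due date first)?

18

LPT (decreasing processing time): J2 J5 J1 J3 J4.
J2: 0→12
J5: 12→21
J1: 21→28
J3: 28→32
J4: 32→35
Sum = 12+21+28+32+35 = 128.
EDD (increasing due date): J2 J3 J4 J5 J1.
J2: 0→12
J3: 12→16
J4: 16→19
J5: 19→28
J1: 28→35
Sum = 12+16+19+28+35 = 110.
Difference = 128 − 110 = 18.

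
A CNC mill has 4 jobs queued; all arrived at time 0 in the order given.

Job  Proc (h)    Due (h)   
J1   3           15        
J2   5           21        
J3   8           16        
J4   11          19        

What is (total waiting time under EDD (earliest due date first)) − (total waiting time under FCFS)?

9

EDD (increasing due date): J1 J3 J4 J2.
J1: waits 0, runs 0→3
J3: waits 3, runs 3→11
J4: waits 11, runs 11→22
J2: waits 22, runs 22→27
Sum = 0+3+11+22 = 36.
FIFO (arrival order): J1 J2 J3 J4.
J1: waits 0, runs 0→3
J2: waits 3, runs 3→8
J3: waits 8, runs 8→16
J4: waits 16, runs 16→27
Sum = 0+3+8+16 = 27.
Difference = 36 − 27 = 9.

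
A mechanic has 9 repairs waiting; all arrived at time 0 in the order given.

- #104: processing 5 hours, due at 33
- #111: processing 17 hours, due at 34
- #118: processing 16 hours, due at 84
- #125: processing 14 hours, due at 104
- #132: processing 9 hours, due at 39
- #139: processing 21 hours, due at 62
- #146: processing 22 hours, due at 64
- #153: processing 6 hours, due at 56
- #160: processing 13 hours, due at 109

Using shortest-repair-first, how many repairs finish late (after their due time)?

SPT (increasing processing time): #104 #153 #132 #160 #125 #118 #111 #139 #146.
#104: 0→5, due 33, tardiness 0
#153: 5→11, due 56, tardiness 0
#132: 11→20, due 39, tardiness 0
#160: 20→33, due 109, tardiness 0
#125: 33→47, due 104, tardiness 0
#118: 47→63, due 84, tardiness 0
#111: 63→80, due 34, tardiness 46
#139: 80→101, due 62, tardiness 39
#146: 101→123, due 64, tardiness 59
Late repairs: 3.

3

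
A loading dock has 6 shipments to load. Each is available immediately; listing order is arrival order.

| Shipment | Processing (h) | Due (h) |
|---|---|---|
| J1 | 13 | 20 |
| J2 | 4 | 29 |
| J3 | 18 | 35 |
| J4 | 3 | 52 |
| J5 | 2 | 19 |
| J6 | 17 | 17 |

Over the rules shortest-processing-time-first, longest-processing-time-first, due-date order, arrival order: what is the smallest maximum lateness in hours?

SPT (increasing processing time): J5 J4 J2 J1 J6 J3.
J5: 0→2, due 19, lateness -17
J4: 2→5, due 52, lateness -47
J2: 5→9, due 29, lateness -20
J1: 9→22, due 20, lateness 2
J6: 22→39, due 17, lateness 22
J3: 39→57, due 35, lateness 22
Maximum = 22.
LPT (decreasing processing time): J3 J6 J1 J2 J4 J5.
J3: 0→18, due 35, lateness -17
J6: 18→35, due 17, lateness 18
J1: 35→48, due 20, lateness 28
J2: 48→52, due 29, lateness 23
J4: 52→55, due 52, lateness 3
J5: 55→57, due 19, lateness 38
Maximum = 38.
EDD (increasing due date): J6 J5 J1 J2 J3 J4.
J6: 0→17, due 17, lateness 0
J5: 17→19, due 19, lateness 0
J1: 19→32, due 20, lateness 12
J2: 32→36, due 29, lateness 7
J3: 36→54, due 35, lateness 19
J4: 54→57, due 52, lateness 5
Maximum = 19.
FIFO (arrival order): J1 J2 J3 J4 J5 J6.
J1: 0→13, due 20, lateness -7
J2: 13→17, due 29, lateness -12
J3: 17→35, due 35, lateness 0
J4: 35→38, due 52, lateness -14
J5: 38→40, due 19, lateness 21
J6: 40→57, due 17, lateness 40
Maximum = 40.
SPT 22, LPT 38, EDD 19, FIFO 40 → minimum 19.

19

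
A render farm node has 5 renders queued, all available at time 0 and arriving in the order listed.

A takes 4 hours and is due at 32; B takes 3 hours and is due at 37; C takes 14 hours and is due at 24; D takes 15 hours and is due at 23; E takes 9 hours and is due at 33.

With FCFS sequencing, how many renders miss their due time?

FIFO (arrival order): A B C D E.
A: 0→4, due 32, tardiness 0
B: 4→7, due 37, tardiness 0
C: 7→21, due 24, tardiness 0
D: 21→36, due 23, tardiness 13
E: 36→45, due 33, tardiness 12
Late renders: 2.

2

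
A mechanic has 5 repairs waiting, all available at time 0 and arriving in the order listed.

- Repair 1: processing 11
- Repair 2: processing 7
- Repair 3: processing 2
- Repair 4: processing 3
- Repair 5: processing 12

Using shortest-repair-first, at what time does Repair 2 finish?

SPT (increasing processing time): Repair 3 Repair 4 Repair 2 Repair 1 Repair 5.
Repair 3: 0→2
Repair 4: 2→5
Repair 2: 5→12

12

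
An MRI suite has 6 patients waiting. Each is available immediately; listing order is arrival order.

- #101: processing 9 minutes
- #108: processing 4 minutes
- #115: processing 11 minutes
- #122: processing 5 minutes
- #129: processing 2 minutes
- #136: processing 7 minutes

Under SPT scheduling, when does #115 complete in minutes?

38

SPT (increasing processing time): #129 #108 #122 #136 #101 #115.
#129: 0→2
#108: 2→6
#122: 6→11
#136: 11→18
#101: 18→27
#115: 27→38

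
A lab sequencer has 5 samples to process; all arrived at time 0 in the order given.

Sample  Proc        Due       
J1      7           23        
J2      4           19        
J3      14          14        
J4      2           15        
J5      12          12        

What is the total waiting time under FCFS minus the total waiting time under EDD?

FIFO (arrival order): J1 J2 J3 J4 J5.
J1: waits 0, runs 0→7
J2: waits 7, runs 7→11
J3: waits 11, runs 11→25
J4: waits 25, runs 25→27
J5: waits 27, runs 27→39
Sum = 0+7+11+25+27 = 70.
EDD (increasing due date): J5 J3 J4 J2 J1.
J5: waits 0, runs 0→12
J3: waits 12, runs 12→26
J4: waits 26, runs 26→28
J2: waits 28, runs 28→32
J1: waits 32, runs 32→39
Sum = 0+12+26+28+32 = 98.
Difference = 70 − 98 = -28.

-28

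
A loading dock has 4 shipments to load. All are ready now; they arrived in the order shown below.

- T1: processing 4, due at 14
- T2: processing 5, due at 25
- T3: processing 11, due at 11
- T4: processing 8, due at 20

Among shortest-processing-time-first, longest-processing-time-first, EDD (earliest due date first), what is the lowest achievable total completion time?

58

SPT (increasing processing time): T1 T2 T4 T3.
T1: 0→4
T2: 4→9
T4: 9→17
T3: 17→28
Sum = 4+9+17+28 = 58.
LPT (decreasing processing time): T3 T4 T2 T1.
T3: 0→11
T4: 11→19
T2: 19→24
T1: 24→28
Sum = 11+19+24+28 = 82.
EDD (increasing due date): T3 T1 T4 T2.
T3: 0→11
T1: 11→15
T4: 15→23
T2: 23→28
Sum = 11+15+23+28 = 77.
SPT 58, LPT 82, EDD 77 → minimum 58.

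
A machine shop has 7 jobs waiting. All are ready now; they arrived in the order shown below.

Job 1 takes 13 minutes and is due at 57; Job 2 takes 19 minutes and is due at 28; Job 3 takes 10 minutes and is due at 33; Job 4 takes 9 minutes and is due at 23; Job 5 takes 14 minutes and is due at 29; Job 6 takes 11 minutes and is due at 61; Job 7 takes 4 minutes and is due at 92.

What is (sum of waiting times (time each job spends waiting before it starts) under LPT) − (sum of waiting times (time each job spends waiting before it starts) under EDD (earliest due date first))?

LPT (decreasing processing time): Job 2 Job 5 Job 1 Job 6 Job 3 Job 4 Job 7.
Job 2: waits 0, runs 0→19
Job 5: waits 19, runs 19→33
Job 1: waits 33, runs 33→46
Job 6: waits 46, runs 46→57
Job 3: waits 57, runs 57→67
Job 4: waits 67, runs 67→76
Job 7: waits 76, runs 76→80
Sum = 0+19+33+46+57+67+76 = 298.
EDD (increasing due date): Job 4 Job 2 Job 5 Job 3 Job 1 Job 6 Job 7.
Job 4: waits 0, runs 0→9
Job 2: waits 9, runs 9→28
Job 5: waits 28, runs 28→42
Job 3: waits 42, runs 42→52
Job 1: waits 52, runs 52→65
Job 6: waits 65, runs 65→76
Job 7: waits 76, runs 76→80
Sum = 0+9+28+42+52+65+76 = 272.
Difference = 298 − 272 = 26.

26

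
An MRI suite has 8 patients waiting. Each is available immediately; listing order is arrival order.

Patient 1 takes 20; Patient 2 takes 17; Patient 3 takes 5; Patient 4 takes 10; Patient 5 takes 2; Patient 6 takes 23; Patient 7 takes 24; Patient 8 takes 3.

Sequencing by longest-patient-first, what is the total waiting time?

517

LPT (decreasing processing time): Patient 7 Patient 6 Patient 1 Patient 2 Patient 4 Patient 3 Patient 8 Patient 5.
Patient 7: waits 0, runs 0→24
Patient 6: waits 24, runs 24→47
Patient 1: waits 47, runs 47→67
Patient 2: waits 67, runs 67→84
Patient 4: waits 84, runs 84→94
Patient 3: waits 94, runs 94→99
Patient 8: waits 99, runs 99→102
Patient 5: waits 102, runs 102→104
Sum = 0+24+47+67+84+94+99+102 = 517.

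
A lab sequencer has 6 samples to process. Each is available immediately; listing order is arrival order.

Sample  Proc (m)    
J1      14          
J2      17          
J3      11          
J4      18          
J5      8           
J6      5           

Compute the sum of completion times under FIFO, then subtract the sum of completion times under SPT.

80

FIFO (arrival order): J1 J2 J3 J4 J5 J6.
J1: 0→14
J2: 14→31
J3: 31→42
J4: 42→60
J5: 60→68
J6: 68→73
Sum = 14+31+42+60+68+73 = 288.
SPT (increasing processing time): J6 J5 J3 J1 J2 J4.
J6: 0→5
J5: 5→13
J3: 13→24
J1: 24→38
J2: 38→55
J4: 55→73
Sum = 5+13+24+38+55+73 = 208.
Difference = 288 − 208 = 80.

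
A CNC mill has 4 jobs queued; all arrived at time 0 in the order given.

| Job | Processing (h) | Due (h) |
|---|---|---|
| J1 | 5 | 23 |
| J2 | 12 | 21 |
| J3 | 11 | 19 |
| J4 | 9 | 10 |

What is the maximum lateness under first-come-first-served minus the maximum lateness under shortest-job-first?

FIFO (arrival order): J1 J2 J3 J4.
J1: 0→5, due 23, lateness -18
J2: 5→17, due 21, lateness -4
J3: 17→28, due 19, lateness 9
J4: 28→37, due 10, lateness 27
Maximum = 27.
SPT (increasing processing time): J1 J4 J3 J2.
J1: 0→5, due 23, lateness -18
J4: 5→14, due 10, lateness 4
J3: 14→25, due 19, lateness 6
J2: 25→37, due 21, lateness 16
Maximum = 16.
Difference = 27 − 16 = 11.

11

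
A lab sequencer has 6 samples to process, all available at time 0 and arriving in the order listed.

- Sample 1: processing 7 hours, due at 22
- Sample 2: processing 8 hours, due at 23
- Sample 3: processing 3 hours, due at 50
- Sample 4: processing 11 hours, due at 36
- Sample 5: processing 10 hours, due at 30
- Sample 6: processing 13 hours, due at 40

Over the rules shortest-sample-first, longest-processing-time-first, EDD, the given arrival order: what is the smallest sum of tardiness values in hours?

11

SPT (increasing processing time): Sample 3 Sample 1 Sample 2 Sample 5 Sample 4 Sample 6.
Sample 3: 0→3, due 50, tardiness 0
Sample 1: 3→10, due 22, tardiness 0
Sample 2: 10→18, due 23, tardiness 0
Sample 5: 18→28, due 30, tardiness 0
Sample 4: 28→39, due 36, tardiness 3
Sample 6: 39→52, due 40, tardiness 12
Sum = 0+0+0+0+3+12 = 15.
LPT (decreasing processing time): Sample 6 Sample 4 Sample 5 Sample 2 Sample 1 Sample 3.
Sample 6: 0→13, due 40, tardiness 0
Sample 4: 13→24, due 36, tardiness 0
Sample 5: 24→34, due 30, tardiness 4
Sample 2: 34→42, due 23, tardiness 19
Sample 1: 42→49, due 22, tardiness 27
Sample 3: 49→52, due 50, tardiness 2
Sum = 0+0+4+19+27+2 = 52.
EDD (increasing due date): Sample 1 Sample 2 Sample 5 Sample 4 Sample 6 Sample 3.
Sample 1: 0→7, due 22, tardiness 0
Sample 2: 7→15, due 23, tardiness 0
Sample 5: 15→25, due 30, tardiness 0
Sample 4: 25→36, due 36, tardiness 0
Sample 6: 36→49, due 40, tardiness 9
Sample 3: 49→52, due 50, tardiness 2
Sum = 0+0+0+0+9+2 = 11.
FIFO (arrival order): Sample 1 Sample 2 Sample 3 Sample 4 Sample 5 Sample 6.
Sample 1: 0→7, due 22, tardiness 0
Sample 2: 7→15, due 23, tardiness 0
Sample 3: 15→18, due 50, tardiness 0
Sample 4: 18→29, due 36, tardiness 0
Sample 5: 29→39, due 30, tardiness 9
Sample 6: 39→52, due 40, tardiness 12
Sum = 0+0+0+0+9+12 = 21.
SPT 15, LPT 52, EDD 11, FIFO 21 → minimum 11.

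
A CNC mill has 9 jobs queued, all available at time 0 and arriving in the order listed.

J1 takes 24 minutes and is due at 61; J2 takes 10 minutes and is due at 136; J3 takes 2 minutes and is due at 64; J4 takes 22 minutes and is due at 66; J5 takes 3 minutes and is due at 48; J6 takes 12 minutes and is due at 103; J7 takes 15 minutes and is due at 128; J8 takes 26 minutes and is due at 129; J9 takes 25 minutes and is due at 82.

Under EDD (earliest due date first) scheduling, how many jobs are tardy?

EDD (increasing due date): J5 J1 J3 J4 J9 J6 J7 J8 J2.
J5: 0→3, due 48, tardiness 0
J1: 3→27, due 61, tardiness 0
J3: 27→29, due 64, tardiness 0
J4: 29→51, due 66, tardiness 0
J9: 51→76, due 82, tardiness 0
J6: 76→88, due 103, tardiness 0
J7: 88→103, due 128, tardiness 0
J8: 103→129, due 129, tardiness 0
J2: 129→139, due 136, tardiness 3
Late jobs: 1.

1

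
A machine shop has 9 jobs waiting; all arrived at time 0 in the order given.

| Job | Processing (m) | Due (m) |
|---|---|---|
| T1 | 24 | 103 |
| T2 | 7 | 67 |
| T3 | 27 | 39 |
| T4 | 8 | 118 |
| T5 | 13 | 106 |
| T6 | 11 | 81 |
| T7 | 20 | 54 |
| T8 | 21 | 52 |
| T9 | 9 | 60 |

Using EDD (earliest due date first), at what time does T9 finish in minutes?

EDD (increasing due date): T3 T8 T7 T9 T2 T6 T1 T5 T4.
T3: 0→27
T8: 27→48
T7: 48→68
T9: 68→77

77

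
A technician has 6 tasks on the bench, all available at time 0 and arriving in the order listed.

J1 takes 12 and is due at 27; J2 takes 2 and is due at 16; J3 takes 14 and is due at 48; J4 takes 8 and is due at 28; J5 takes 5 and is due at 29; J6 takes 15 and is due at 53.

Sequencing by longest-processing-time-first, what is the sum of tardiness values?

100

LPT (decreasing processing time): J6 J3 J1 J4 J5 J2.
J6: 0→15, due 53, tardiness 0
J3: 15→29, due 48, tardiness 0
J1: 29→41, due 27, tardiness 14
J4: 41→49, due 28, tardiness 21
J5: 49→54, due 29, tardiness 25
J2: 54→56, due 16, tardiness 40
Sum = 0+0+14+21+25+40 = 100.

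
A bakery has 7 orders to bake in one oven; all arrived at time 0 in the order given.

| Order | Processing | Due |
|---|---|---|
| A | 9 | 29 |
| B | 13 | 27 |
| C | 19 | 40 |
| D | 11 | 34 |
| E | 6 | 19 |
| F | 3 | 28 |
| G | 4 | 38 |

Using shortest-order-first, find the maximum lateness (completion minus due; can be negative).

SPT (increasing processing time): F G E A D B C.
F: 0→3, due 28, lateness -25
G: 3→7, due 38, lateness -31
E: 7→13, due 19, lateness -6
A: 13→22, due 29, lateness -7
D: 22→33, due 34, lateness -1
B: 33→46, due 27, lateness 19
C: 46→65, due 40, lateness 25
Maximum = 25.

25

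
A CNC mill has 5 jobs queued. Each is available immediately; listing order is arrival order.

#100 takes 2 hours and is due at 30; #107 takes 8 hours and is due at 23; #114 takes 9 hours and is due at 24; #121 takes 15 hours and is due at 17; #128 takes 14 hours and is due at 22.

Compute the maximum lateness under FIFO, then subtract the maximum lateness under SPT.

-5

FIFO (arrival order): #100 #107 #114 #121 #128.
#100: 0→2, due 30, lateness -28
#107: 2→10, due 23, lateness -13
#114: 10→19, due 24, lateness -5
#121: 19→34, due 17, lateness 17
#128: 34→48, due 22, lateness 26
Maximum = 26.
SPT (increasing processing time): #100 #107 #114 #128 #121.
#100: 0→2, due 30, lateness -28
#107: 2→10, due 23, lateness -13
#114: 10→19, due 24, lateness -5
#128: 19→33, due 22, lateness 11
#121: 33→48, due 17, lateness 31
Maximum = 31.
Difference = 26 − 31 = -5.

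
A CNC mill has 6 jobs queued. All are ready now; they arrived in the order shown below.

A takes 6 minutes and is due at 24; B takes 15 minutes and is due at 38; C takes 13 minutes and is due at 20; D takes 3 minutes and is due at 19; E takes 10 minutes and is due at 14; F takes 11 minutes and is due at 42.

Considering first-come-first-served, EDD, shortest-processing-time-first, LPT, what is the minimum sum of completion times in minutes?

FIFO (arrival order): A B C D E F.
A: 0→6
B: 6→21
C: 21→34
D: 34→37
E: 37→47
F: 47→58
Sum = 6+21+34+37+47+58 = 203.
EDD (increasing due date): E D C A B F.
E: 0→10
D: 10→13
C: 13→26
A: 26→32
B: 32→47
F: 47→58
Sum = 10+13+26+32+47+58 = 186.
SPT (increasing processing time): D A E F C B.
D: 0→3
A: 3→9
E: 9→19
F: 19→30
C: 30→43
B: 43→58
Sum = 3+9+19+30+43+58 = 162.
LPT (decreasing processing time): B C F E A D.
B: 0→15
C: 15→28
F: 28→39
E: 39→49
A: 49→55
D: 55→58
Sum = 15+28+39+49+55+58 = 244.
FIFO 203, EDD 186, SPT 162, LPT 244 → minimum 162.

162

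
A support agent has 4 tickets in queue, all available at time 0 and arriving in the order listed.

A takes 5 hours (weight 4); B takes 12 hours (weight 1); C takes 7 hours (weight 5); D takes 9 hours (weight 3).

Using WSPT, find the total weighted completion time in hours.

176

WSPT (decreasing weight/processing-time ratio): A C D B.
A: finishes 5, weight 4, w·C = 20
C: finishes 12, weight 5, w·C = 60
D: finishes 21, weight 3, w·C = 63
B: finishes 33, weight 1, w·C = 33
Sum = 20+60+63+33 = 176.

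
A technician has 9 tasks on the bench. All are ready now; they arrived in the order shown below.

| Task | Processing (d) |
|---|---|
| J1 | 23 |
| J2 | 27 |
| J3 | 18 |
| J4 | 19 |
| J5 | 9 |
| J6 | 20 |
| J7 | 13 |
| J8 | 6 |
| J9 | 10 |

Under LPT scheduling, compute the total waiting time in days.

LPT (decreasing processing time): J2 J1 J6 J4 J3 J7 J9 J5 J8.
J2: waits 0, runs 0→27
J1: waits 27, runs 27→50
J6: waits 50, runs 50→70
J4: waits 70, runs 70→89
J3: waits 89, runs 89→107
J7: waits 107, runs 107→120
J9: waits 120, runs 120→130
J5: waits 130, runs 130→139
J8: waits 139, runs 139→145
Sum = 0+27+50+70+89+107+120+130+139 = 732.

732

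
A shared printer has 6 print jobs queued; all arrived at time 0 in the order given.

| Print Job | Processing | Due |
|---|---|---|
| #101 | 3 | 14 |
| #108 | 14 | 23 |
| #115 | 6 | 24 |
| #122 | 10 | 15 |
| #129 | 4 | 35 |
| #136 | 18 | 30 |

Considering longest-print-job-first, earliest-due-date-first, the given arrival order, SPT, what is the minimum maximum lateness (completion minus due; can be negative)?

21

LPT (decreasing processing time): #136 #108 #122 #115 #129 #101.
#136: 0→18, due 30, lateness -12
#108: 18→32, due 23, lateness 9
#122: 32→42, due 15, lateness 27
#115: 42→48, due 24, lateness 24
#129: 48→52, due 35, lateness 17
#101: 52→55, due 14, lateness 41
Maximum = 41.
EDD (increasing due date): #101 #122 #108 #115 #136 #129.
#101: 0→3, due 14, lateness -11
#122: 3→13, due 15, lateness -2
#108: 13→27, due 23, lateness 4
#115: 27→33, due 24, lateness 9
#136: 33→51, due 30, lateness 21
#129: 51→55, due 35, lateness 20
Maximum = 21.
FIFO (arrival order): #101 #108 #115 #122 #129 #136.
#101: 0→3, due 14, lateness -11
#108: 3→17, due 23, lateness -6
#115: 17→23, due 24, lateness -1
#122: 23→33, due 15, lateness 18
#129: 33→37, due 35, lateness 2
#136: 37→55, due 30, lateness 25
Maximum = 25.
SPT (increasing processing time): #101 #129 #115 #122 #108 #136.
#101: 0→3, due 14, lateness -11
#129: 3→7, due 35, lateness -28
#115: 7→13, due 24, lateness -11
#122: 13→23, due 15, lateness 8
#108: 23→37, due 23, lateness 14
#136: 37→55, due 30, lateness 25
Maximum = 25.
LPT 41, EDD 21, FIFO 25, SPT 25 → minimum 21.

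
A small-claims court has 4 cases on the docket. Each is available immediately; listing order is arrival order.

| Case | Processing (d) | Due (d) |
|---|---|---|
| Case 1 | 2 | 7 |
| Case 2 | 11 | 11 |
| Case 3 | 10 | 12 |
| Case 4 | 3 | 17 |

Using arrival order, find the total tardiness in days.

FIFO (arrival order): Case 1 Case 2 Case 3 Case 4.
Case 1: 0→2, due 7, tardiness 0
Case 2: 2→13, due 11, tardiness 2
Case 3: 13→23, due 12, tardiness 11
Case 4: 23→26, due 17, tardiness 9
Sum = 0+2+11+9 = 22.

22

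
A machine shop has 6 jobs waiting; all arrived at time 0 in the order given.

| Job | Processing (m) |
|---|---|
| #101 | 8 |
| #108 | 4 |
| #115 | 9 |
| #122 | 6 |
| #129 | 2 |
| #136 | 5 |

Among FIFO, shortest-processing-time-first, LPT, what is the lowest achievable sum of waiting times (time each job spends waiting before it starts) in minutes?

61

FIFO (arrival order): #101 #108 #115 #122 #129 #136.
#101: waits 0, runs 0→8
#108: waits 8, runs 8→12
#115: waits 12, runs 12→21
#122: waits 21, runs 21→27
#129: waits 27, runs 27→29
#136: waits 29, runs 29→34
Sum = 0+8+12+21+27+29 = 97.
SPT (increasing processing time): #129 #108 #136 #122 #101 #115.
#129: waits 0, runs 0→2
#108: waits 2, runs 2→6
#136: waits 6, runs 6→11
#122: waits 11, runs 11→17
#101: waits 17, runs 17→25
#115: waits 25, runs 25→34
Sum = 0+2+6+11+17+25 = 61.
LPT (decreasing processing time): #115 #101 #122 #136 #108 #129.
#115: waits 0, runs 0→9
#101: waits 9, runs 9→17
#122: waits 17, runs 17→23
#136: waits 23, runs 23→28
#108: waits 28, runs 28→32
#129: waits 32, runs 32→34
Sum = 0+9+17+23+28+32 = 109.
FIFO 97, SPT 61, LPT 109 → minimum 61.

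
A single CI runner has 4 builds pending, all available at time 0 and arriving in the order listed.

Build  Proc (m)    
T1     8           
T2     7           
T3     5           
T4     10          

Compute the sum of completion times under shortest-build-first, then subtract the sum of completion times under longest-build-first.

-16

SPT (increasing processing time): T3 T2 T1 T4.
T3: 0→5
T2: 5→12
T1: 12→20
T4: 20→30
Sum = 5+12+20+30 = 67.
LPT (decreasing processing time): T4 T1 T2 T3.
T4: 0→10
T1: 10→18
T2: 18→25
T3: 25→30
Sum = 10+18+25+30 = 83.
Difference = 67 − 83 = -16.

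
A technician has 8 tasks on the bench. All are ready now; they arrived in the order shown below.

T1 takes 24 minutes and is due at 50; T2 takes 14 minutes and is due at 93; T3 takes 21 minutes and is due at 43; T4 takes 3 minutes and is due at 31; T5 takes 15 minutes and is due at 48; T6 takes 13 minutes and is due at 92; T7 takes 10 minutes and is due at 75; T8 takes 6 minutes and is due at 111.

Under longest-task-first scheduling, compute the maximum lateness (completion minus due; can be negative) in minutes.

LPT (decreasing processing time): T1 T3 T5 T2 T6 T7 T8 T4.
T1: 0→24, due 50, lateness -26
T3: 24→45, due 43, lateness 2
T5: 45→60, due 48, lateness 12
T2: 60→74, due 93, lateness -19
T6: 74→87, due 92, lateness -5
T7: 87→97, due 75, lateness 22
T8: 97→103, due 111, lateness -8
T4: 103→106, due 31, lateness 75
Maximum = 75.

75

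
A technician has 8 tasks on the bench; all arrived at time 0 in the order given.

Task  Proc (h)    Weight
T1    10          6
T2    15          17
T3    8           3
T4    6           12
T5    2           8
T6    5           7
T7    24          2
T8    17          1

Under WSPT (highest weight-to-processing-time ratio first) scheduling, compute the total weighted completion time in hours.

1272

WSPT (decreasing weight/processing-time ratio): T5 T4 T6 T2 T1 T3 T7 T8.
T5: finishes 2, weight 8, w·C = 16
T4: finishes 8, weight 12, w·C = 96
T6: finishes 13, weight 7, w·C = 91
T2: finishes 28, weight 17, w·C = 476
T1: finishes 38, weight 6, w·C = 228
T3: finishes 46, weight 3, w·C = 138
T7: finishes 70, weight 2, w·C = 140
T8: finishes 87, weight 1, w·C = 87
Sum = 16+96+91+476+228+138+140+87 = 1272.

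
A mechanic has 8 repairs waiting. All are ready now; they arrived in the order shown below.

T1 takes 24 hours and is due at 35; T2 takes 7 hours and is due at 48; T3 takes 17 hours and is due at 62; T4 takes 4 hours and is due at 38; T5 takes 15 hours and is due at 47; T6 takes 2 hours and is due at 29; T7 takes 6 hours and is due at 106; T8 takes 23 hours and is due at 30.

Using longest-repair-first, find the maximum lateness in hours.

LPT (decreasing processing time): T1 T8 T3 T5 T2 T7 T4 T6.
T1: 0→24, due 35, lateness -11
T8: 24→47, due 30, lateness 17
T3: 47→64, due 62, lateness 2
T5: 64→79, due 47, lateness 32
T2: 79→86, due 48, lateness 38
T7: 86→92, due 106, lateness -14
T4: 92→96, due 38, lateness 58
T6: 96→98, due 29, lateness 69
Maximum = 69.

69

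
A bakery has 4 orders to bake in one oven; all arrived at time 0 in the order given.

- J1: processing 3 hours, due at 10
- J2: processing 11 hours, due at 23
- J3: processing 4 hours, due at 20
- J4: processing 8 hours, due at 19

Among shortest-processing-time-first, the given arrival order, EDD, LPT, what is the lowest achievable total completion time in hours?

51

SPT (increasing processing time): J1 J3 J4 J2.
J1: 0→3
J3: 3→7
J4: 7→15
J2: 15→26
Sum = 3+7+15+26 = 51.
FIFO (arrival order): J1 J2 J3 J4.
J1: 0→3
J2: 3→14
J3: 14→18
J4: 18→26
Sum = 3+14+18+26 = 61.
EDD (increasing due date): J1 J4 J3 J2.
J1: 0→3
J4: 3→11
J3: 11→15
J2: 15→26
Sum = 3+11+15+26 = 55.
LPT (decreasing processing time): J2 J4 J3 J1.
J2: 0→11
J4: 11→19
J3: 19→23
J1: 23→26
Sum = 11+19+23+26 = 79.
SPT 51, FIFO 61, EDD 55, LPT 79 → minimum 51.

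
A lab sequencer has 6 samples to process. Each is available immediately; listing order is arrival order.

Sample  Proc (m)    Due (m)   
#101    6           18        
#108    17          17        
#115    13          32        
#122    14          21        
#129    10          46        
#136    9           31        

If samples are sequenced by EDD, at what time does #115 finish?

EDD (increasing due date): #108 #101 #122 #136 #115 #129.
#108: 0→17
#101: 17→23
#122: 23→37
#136: 37→46
#115: 46→59

59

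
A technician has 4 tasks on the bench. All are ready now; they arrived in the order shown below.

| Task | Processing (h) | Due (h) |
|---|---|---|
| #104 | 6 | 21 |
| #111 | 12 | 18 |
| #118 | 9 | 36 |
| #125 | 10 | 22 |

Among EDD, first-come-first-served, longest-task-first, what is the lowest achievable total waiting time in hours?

EDD (increasing due date): #111 #104 #125 #118.
#111: waits 0, runs 0→12
#104: waits 12, runs 12→18
#125: waits 18, runs 18→28
#118: waits 28, runs 28→37
Sum = 0+12+18+28 = 58.
FIFO (arrival order): #104 #111 #118 #125.
#104: waits 0, runs 0→6
#111: waits 6, runs 6→18
#118: waits 18, runs 18→27
#125: waits 27, runs 27→37
Sum = 0+6+18+27 = 51.
LPT (decreasing processing time): #111 #125 #118 #104.
#111: waits 0, runs 0→12
#125: waits 12, runs 12→22
#118: waits 22, runs 22→31
#104: waits 31, runs 31→37
Sum = 0+12+22+31 = 65.
EDD 58, FIFO 51, LPT 65 → minimum 51.

51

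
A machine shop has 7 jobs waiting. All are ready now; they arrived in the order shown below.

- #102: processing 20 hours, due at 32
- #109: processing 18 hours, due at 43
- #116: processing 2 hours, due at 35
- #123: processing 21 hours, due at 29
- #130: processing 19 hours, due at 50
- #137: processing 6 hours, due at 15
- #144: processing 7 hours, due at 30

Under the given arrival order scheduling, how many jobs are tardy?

FIFO (arrival order): #102 #109 #116 #123 #130 #137 #144.
#102: 0→20, due 32, tardiness 0
#109: 20→38, due 43, tardiness 0
#116: 38→40, due 35, tardiness 5
#123: 40→61, due 29, tardiness 32
#130: 61→80, due 50, tardiness 30
#137: 80→86, due 15, tardiness 71
#144: 86→93, due 30, tardiness 63
Late jobs: 5.

5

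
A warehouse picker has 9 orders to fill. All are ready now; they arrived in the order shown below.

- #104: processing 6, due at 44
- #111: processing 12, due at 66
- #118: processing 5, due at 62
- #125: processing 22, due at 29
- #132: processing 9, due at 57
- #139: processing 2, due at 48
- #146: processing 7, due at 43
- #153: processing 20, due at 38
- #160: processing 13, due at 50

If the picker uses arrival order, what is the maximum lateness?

46

FIFO (arrival order): #104 #111 #118 #125 #132 #139 #146 #153 #160.
#104: 0→6, due 44, lateness -38
#111: 6→18, due 66, lateness -48
#118: 18→23, due 62, lateness -39
#125: 23→45, due 29, lateness 16
#132: 45→54, due 57, lateness -3
#139: 54→56, due 48, lateness 8
#146: 56→63, due 43, lateness 20
#153: 63→83, due 38, lateness 45
#160: 83→96, due 50, lateness 46
Maximum = 46.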